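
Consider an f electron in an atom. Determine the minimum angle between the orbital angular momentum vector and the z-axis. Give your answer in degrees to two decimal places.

For an f orbital, l = 3.
|L|² = l(l+1)ℏ² = 12ℏ², so |L| = 2√3 ℏ.
The smallest angle corresponds to the largest L_z, i.e. m_l = l = 3, giving L_z = 3ℏ.
cos θ_min = 3/√12, so θ_min ≈ 30.00°.

θ_min ≈ 30.00°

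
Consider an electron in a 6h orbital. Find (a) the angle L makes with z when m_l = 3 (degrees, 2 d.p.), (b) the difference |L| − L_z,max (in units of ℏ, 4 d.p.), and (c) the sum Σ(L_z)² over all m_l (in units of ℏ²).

6h means n = 6, l = 5.
For m_l = 3: cos θ = 3/√30, θ ≈ 56.79°.
|L| − L_z,max = (√30 − 5)ℏ ≈ 0.4772ℏ.
Σ m_l² = 110, so Σ(L_z)² = 110 ℏ².

θ(m_l=3) ≈ 56.79°; |L|−L_z,max ≈ 0.4772ℏ; Σ(L_z)² = 110 ℏ²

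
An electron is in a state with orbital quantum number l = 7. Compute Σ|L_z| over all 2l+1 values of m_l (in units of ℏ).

m_l ∈ {-7, -6, -5, -4, -3, -2, -1, 0, 1, 2, 3, 4, 5, 6, 7}.
Σ|m_l| = 2(1+2+…+7) = 56.

Σ|L_z| = 56 ℏ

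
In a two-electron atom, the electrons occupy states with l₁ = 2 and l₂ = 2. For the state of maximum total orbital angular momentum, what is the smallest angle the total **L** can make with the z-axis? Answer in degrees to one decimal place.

θ_min ≈ 26.6°

L runs from |2 − 2| = 0 to 2 + 2 = 4.
L ∈ {0, 1, 2, 3, 4}.
The maximum is L = 4, with |L_tot| = ℏ√(4·5) = 2√5 ℏ.
The minimum angle with z is arccos(4/√20) ≈ 26.6°.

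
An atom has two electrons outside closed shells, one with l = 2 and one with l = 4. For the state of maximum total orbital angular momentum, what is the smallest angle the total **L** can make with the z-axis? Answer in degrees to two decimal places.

Angular momentum addition gives L = |l₁ − l₂|, …, l₁ + l₂.
L ∈ {2, 3, 4, 5, 6}.
The maximum is L = 6, with |L_tot| = ℏ√(6·7) = √42 ℏ.
The minimum angle with z is arccos(6/√42) ≈ 22.21°.

θ_min ≈ 22.21°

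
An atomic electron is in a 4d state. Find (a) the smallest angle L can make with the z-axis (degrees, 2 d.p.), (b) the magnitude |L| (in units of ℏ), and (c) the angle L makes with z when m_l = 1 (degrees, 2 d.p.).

θ_min ≈ 35.26°; |L| = √6 ℏ ≈ 2.449ℏ; θ(m_l=1) ≈ 65.91°

4d means n = 4, l = 2.
cos θ_min = 2/√6, so θ_min ≈ 35.26°.
|L| = ℏ√(2·3) = √6 ℏ ≈ 2.449ℏ.
For m_l = 1: cos θ = 1/√6, θ ≈ 65.91°.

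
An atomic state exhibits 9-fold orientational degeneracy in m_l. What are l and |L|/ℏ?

l = 4, |L| = 2√5 ℏ ≈ 4.472ℏ

2l + 1 = 9 ⇒ l = 4.
Then |L| = √(l(l+1)) ℏ = 2√5 ℏ.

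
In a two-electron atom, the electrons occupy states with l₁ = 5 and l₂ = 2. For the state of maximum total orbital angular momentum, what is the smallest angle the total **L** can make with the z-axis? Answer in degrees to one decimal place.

By the triangle rule, |l₁ − l₂| ≤ L ≤ l₁ + l₂.
L ∈ {3, 4, 5, 6, 7}.
The maximum is L = 7, with |L_tot| = ℏ√(7·8) = 2√14 ℏ.
The minimum angle with z is arccos(7/√56) ≈ 20.7°.

θ_min ≈ 20.7°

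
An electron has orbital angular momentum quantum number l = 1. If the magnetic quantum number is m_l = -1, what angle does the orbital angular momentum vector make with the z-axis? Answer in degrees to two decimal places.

θ ≈ 135.00°

|L|² = l(l+1)ℏ² = 2ℏ², so |L| = √2 ℏ.
L_z = m_l ℏ = −1ℏ.
cos θ = L_z/|L| = -1/√2, so θ ≈ 135.00°.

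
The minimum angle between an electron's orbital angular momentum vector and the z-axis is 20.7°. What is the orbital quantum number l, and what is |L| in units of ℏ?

l = 7, |L| = 2√14 ℏ ≈ 7.483ℏ

cos θ_min = l/√(l(l+1)) = √(l/(l+1)), so l/(l+1) = cos²(20.7°) = 0.8751.
l = cos²θ/sin²θ ≈ 7.
Then |L| = ℏ√(7·8) = 2√14 ℏ.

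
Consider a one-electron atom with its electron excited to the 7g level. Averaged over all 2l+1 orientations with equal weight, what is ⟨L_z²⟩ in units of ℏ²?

The 7g level has l = 4.
m_l ∈ {-4, -3, -2, -1, 0, 1, 2, 3, 4}.
Average of L_z² over 9 states: 60/9 ℏ² = 6.667 ℏ².

⟨L_z²⟩ = 6.667 ℏ²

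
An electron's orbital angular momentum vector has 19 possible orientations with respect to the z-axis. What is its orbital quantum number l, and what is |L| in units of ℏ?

2l + 1 = 19 ⇒ l = 9.
Then |L| = √(l(l+1)) ℏ = 3√10 ℏ.

l = 9, |L| = 3√10 ℏ ≈ 9.487ℏ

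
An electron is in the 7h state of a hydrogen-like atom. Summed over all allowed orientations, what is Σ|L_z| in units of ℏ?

Σ|L_z| = 30 ℏ

The 7h subshell has l = 5.
m_l ∈ {-5, -4, -3, -2, -1, 0, 1, 2, 3, 4, 5}.
Σ|m_l| = 2·5(5+1)/2 = 30.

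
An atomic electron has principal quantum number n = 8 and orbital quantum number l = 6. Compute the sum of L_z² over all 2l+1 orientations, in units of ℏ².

Σ(L_z)² = 182 ℏ²

The allowed m_l values are -6, -5, -4, -3, -2, -1, 0, 1, 2, 3, 4, 5, 6.
Summing m² from −6 to 6: Σ m_l² = 182.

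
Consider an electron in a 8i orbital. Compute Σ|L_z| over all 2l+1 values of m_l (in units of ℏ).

Σ|L_z| = 42 ℏ

The 8i subshell has l = 6.
The allowed m_l values are -6, -5, -4, -3, -2, -1, 0, 1, 2, 3, 4, 5, 6.
Σ|m_l| = 2·6(6+1)/2 = 42.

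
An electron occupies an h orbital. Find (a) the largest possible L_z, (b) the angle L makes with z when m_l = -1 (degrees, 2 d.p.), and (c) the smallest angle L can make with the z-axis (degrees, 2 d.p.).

The letter h corresponds to l = 5.
L_z,max = lℏ = 5ℏ.
For m_l = -1: cos θ = -1/√30, θ ≈ 100.52°.
cos θ_min = 5/√30, so θ_min ≈ 24.09°.

L_z,max = 5ℏ; θ(m_l=-1) ≈ 100.52°; θ_min ≈ 24.09°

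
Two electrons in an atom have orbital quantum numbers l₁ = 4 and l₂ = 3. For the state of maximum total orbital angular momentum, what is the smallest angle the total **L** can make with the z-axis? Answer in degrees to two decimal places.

Angular momentum addition gives L = |l₁ − l₂|, …, l₁ + l₂.
L ∈ {1, 2, 3, 4, 5, 6, 7}.
The maximum is L = 7, with |L_tot| = ℏ√(7·8) = 2√14 ℏ.
The minimum angle with z is arccos(7/√56) ≈ 20.70°.

θ_min ≈ 20.70°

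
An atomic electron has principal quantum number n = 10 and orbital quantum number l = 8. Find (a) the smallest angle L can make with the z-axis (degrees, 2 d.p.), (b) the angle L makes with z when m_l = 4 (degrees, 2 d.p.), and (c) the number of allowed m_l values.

cos θ_min = 8/√72, so θ_min ≈ 19.47°.
For m_l = 4: cos θ = 4/√72, θ ≈ 61.87°.
There are 2l+1 = 17 values of m_l.

θ_min ≈ 19.47°; θ(m_l=4) ≈ 61.87°; 17 values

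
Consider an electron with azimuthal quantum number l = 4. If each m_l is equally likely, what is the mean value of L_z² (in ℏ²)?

⟨L_z²⟩ = 6.667 ℏ²

m_l runs from −4 to 4, i.e. {-4, -3, -2, -1, 0, 1, 2, 3, 4}.
⟨L_z²⟩ = ℏ²·(Σ m_l²)/(2l+1) = ℏ²·60/9 = 6.667ℏ².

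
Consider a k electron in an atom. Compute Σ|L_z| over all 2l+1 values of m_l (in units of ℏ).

Σ|L_z| = 56 ℏ

The letter k corresponds to l = 7.
m_l ∈ {-7, -6, -5, -4, -3, -2, -1, 0, 1, 2, 3, 4, 5, 6, 7}.
Σ|m_l| = l(l+1) = 56.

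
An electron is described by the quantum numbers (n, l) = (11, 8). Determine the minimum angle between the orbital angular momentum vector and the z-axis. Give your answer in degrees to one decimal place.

θ_min ≈ 19.5°

|L| = √(l(l+1)) ℏ = 6√2 ℏ.
The smallest angle corresponds to the largest L_z, i.e. m_l = l = 8, giving L_z = 8ℏ.
cos θ_min = 8/√72, so θ_min ≈ 19.5°.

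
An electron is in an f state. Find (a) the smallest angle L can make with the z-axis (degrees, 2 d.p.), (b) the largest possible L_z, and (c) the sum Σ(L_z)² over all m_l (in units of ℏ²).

An f state has l = 3.
cos θ_min = 3/√12, so θ_min ≈ 30.00°.
L_z,max = lℏ = 3ℏ.
Σ m_l² = 28, so Σ(L_z)² = 28 ℏ².

θ_min ≈ 30.00°; L_z,max = 3ℏ; Σ(L_z)² = 28 ℏ²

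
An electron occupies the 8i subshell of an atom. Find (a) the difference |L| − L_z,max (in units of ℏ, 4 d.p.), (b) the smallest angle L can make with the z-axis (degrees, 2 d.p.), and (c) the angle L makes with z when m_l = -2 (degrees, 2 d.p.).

|L|−L_z,max ≈ 0.4807ℏ; θ_min ≈ 22.21°; θ(m_l=-2) ≈ 107.98°

8i means n = 8, l = 6.
|L| − L_z,max = (√42 − 6)ℏ ≈ 0.4807ℏ.
cos θ_min = 6/√42, so θ_min ≈ 22.21°.
For m_l = -2: cos θ = -2/√42, θ ≈ 107.98°.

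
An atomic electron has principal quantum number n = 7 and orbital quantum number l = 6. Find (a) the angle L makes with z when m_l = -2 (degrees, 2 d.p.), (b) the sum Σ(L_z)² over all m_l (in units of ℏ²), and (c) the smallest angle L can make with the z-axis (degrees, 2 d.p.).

For m_l = -2: cos θ = -2/√42, θ ≈ 107.98°.
Σ m_l² = 182, so Σ(L_z)² = 182 ℏ².
cos θ_min = 6/√42, so θ_min ≈ 22.21°.

θ(m_l=-2) ≈ 107.98°; Σ(L_z)² = 182 ℏ²; θ_min ≈ 22.21°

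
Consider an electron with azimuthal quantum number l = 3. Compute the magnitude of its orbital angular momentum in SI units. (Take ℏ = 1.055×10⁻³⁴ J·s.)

|L| = 3.655×10⁻³⁴ J·s

|L| = ℏ√(l(l+1)) = ℏ√(3·4) = 2√3 ℏ
Numerically, |L| = 3.464 × (1.055×10⁻³⁴ J·s) = 3.655×10⁻³⁴ J·s.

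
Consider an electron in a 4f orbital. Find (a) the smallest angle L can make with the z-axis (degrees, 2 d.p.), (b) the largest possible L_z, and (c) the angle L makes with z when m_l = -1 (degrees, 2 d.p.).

4f means n = 4, l = 3.
cos θ_min = 3/√12, so θ_min ≈ 30.00°.
L_z,max = lℏ = 3ℏ.
For m_l = -1: cos θ = -1/√12, θ ≈ 106.78°.

θ_min ≈ 30.00°; L_z,max = 3ℏ; θ(m_l=-1) ≈ 106.78°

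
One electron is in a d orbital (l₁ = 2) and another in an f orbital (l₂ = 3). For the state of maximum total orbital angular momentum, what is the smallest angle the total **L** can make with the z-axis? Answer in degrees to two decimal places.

θ_min ≈ 24.09°

Angular momentum addition gives L = |l₁ − l₂|, …, l₁ + l₂.
So L can be 1, 2, 3, 4, 5.
The maximum is L = 5, with |L_tot| = ℏ√(5·6) = √30 ℏ.
The minimum angle with z is arccos(5/√30) ≈ 24.09°.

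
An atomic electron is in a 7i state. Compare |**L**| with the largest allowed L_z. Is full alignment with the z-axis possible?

The 7i subshell has l = 6.
|L| = √42 ℏ ≈ 6.4807ℏ, while L_z,max = lℏ = 6ℏ.
Since |L| > L_z,max, the vector can never point exactly along z; the closest it comes is θ_min = arccos(6/√42) ≈ 22.2°.

No: L_z,max = 6ℏ < |L| = √42 ℏ ≈ 6.481ℏ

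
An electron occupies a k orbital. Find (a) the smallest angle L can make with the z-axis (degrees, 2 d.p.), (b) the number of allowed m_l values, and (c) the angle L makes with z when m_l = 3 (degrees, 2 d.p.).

A k state has l = 7.
cos θ_min = 7/√56, so θ_min ≈ 20.70°.
There are 2l+1 = 15 values of m_l.
For m_l = 3: cos θ = 3/√56, θ ≈ 66.37°.

θ_min ≈ 20.70°; 15 values; θ(m_l=3) ≈ 66.37°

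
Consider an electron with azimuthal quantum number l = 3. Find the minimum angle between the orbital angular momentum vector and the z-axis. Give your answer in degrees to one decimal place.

|L|² = l(l+1)ℏ² = 12ℏ², so |L| = 2√3 ℏ.
The smallest angle corresponds to the largest L_z, i.e. m_l = l = 3, giving L_z = 3ℏ.
cos θ_min = 3/√12, so θ_min ≈ 30.0°.

θ_min ≈ 30.0°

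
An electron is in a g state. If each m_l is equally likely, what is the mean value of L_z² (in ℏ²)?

⟨L_z²⟩ = 6.667 ℏ²

For a g orbital, l = 4.
The allowed m_l values are -4, -3, -2, -1, 0, 1, 2, 3, 4.
Average of L_z² over 9 states: 60/9 ℏ² = 6.667 ℏ².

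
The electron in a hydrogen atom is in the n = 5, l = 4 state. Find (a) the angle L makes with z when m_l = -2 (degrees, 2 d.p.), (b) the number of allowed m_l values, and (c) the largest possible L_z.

θ(m_l=-2) ≈ 116.57°; 9 values; L_z,max = 4ℏ

For m_l = -2: cos θ = -2/√20, θ ≈ 116.57°.
There are 2l+1 = 9 values of m_l.
L_z,max = lℏ = 4ℏ.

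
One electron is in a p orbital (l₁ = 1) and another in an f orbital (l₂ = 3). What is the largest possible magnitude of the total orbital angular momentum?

The total orbital quantum number L ranges from |l₁ − l₂| to l₁ + l₂ in integer steps.
L ∈ {2, 3, 4}.
The largest magnitude corresponds to L = 4: |L_tot| = ℏ√(4·5) = 2√5 ℏ.

|L_tot|_max = 2√5 ℏ ≈ 4.472ℏ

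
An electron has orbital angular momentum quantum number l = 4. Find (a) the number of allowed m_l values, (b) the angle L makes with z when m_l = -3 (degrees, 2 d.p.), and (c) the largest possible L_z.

9 values; θ(m_l=-3) ≈ 132.13°; L_z,max = 4ℏ

There are 2l+1 = 9 values of m_l.
For m_l = -3: cos θ = -3/√20, θ ≈ 132.13°.
L_z,max = lℏ = 4ℏ.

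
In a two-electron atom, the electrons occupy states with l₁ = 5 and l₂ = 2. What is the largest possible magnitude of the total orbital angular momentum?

L runs from |5 − 2| = 3 to 5 + 2 = 7.
So L can be 3, 4, 5, 6, 7.
The largest magnitude corresponds to L = 7: |L_tot| = ℏ√(7·8) = 2√14 ℏ.

|L_tot|_max = 2√14 ℏ ≈ 7.483ℏ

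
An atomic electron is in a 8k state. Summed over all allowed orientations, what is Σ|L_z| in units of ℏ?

Σ|L_z| = 56 ℏ

The 8k subshell has l = 7.
The allowed m_l values are -7, -6, -5, -4, -3, -2, -1, 0, 1, 2, 3, 4, 5, 6, 7.
Σ|m_l| = l(l+1) = 56.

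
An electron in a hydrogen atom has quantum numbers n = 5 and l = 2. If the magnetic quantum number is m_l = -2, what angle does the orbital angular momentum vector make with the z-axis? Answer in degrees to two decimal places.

|L| = ℏ√(l(l+1)) = √6 ℏ.
L_z = m_l ℏ = −2ℏ.
cos θ = L_z/|L| = -2/√6, so θ ≈ 144.74°.

θ ≈ 144.74°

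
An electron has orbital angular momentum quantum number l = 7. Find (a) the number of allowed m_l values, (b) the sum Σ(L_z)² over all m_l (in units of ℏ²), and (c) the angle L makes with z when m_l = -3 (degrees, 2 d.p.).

15 values; Σ(L_z)² = 280 ℏ²; θ(m_l=-3) ≈ 113.63°

There are 2l+1 = 15 values of m_l.
Σ m_l² = 280, so Σ(L_z)² = 280 ℏ².
For m_l = -3: cos θ = -3/√56, θ ≈ 113.63°.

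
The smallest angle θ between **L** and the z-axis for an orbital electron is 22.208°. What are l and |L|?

At minimum angle, m_l = l, so cos θ = l/√(l(l+1)); cos²θ = l/(l+1) = 0.8571.
l = cos²θ/sin²θ ≈ 6.
Then |L| = ℏ√(6·7) = √42 ℏ.

l = 6, |L| = √42 ℏ ≈ 6.481ℏ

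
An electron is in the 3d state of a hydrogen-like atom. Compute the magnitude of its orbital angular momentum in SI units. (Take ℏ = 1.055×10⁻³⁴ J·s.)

|L| = 2.584×10⁻³⁴ J·s

For 3d, l = 2.
|L| = ℏ√(l(l+1)) = ℏ√(2·3) = √6 ℏ
Numerically, |L| = 2.449 × (1.055×10⁻³⁴ J·s) = 2.584×10⁻³⁴ J·s.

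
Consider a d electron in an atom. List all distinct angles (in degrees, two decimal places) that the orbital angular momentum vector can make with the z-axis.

For a d orbital, l = 2.
|L|² = l(l+1)ℏ² = 6ℏ², so |L| = √6 ℏ.
cos θ = m_l/√6 for each m_l ∈ {-2, -1, 0, 1, 2}.

θ ∈ {35.26°, 65.91°, 90.00°, 114.09°, 144.74°}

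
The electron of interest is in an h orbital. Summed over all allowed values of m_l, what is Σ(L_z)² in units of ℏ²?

An h state has l = 5.
m_l ∈ {-5, -4, -3, -2, -1, 0, 1, 2, 3, 4, 5}.
Σ m_l² = 2·(1 + 4 + 9 + 16 + 25) = 110.

Σ(L_z)² = 110 ℏ²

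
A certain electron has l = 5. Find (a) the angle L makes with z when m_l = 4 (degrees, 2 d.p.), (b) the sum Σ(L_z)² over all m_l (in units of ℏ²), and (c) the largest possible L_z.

θ(m_l=4) ≈ 43.09°; Σ(L_z)² = 110 ℏ²; L_z,max = 5ℏ

For m_l = 4: cos θ = 4/√30, θ ≈ 43.09°.
Σ m_l² = 110, so Σ(L_z)² = 110 ℏ².
L_z,max = lℏ = 5ℏ.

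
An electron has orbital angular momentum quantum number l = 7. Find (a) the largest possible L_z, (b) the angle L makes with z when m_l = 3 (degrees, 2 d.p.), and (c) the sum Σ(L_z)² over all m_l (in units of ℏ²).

L_z,max = lℏ = 7ℏ.
For m_l = 3: cos θ = 3/√56, θ ≈ 66.37°.
Σ m_l² = 280, so Σ(L_z)² = 280 ℏ².

L_z,max = 7ℏ; θ(m_l=3) ≈ 66.37°; Σ(L_z)² = 280 ℏ²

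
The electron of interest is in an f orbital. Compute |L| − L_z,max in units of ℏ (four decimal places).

|L| − L_z,max ≈ 0.4641ℏ

An f state has l = 3.
|L| = 2√3 ℏ ≈ 3.4641ℏ, while L_z,max = lℏ = 3ℏ.
The difference is (2√3 − 3)ℏ ≈ 0.4641ℏ.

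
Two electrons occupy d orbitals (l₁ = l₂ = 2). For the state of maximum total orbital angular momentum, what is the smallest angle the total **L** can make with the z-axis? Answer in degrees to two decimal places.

θ_min ≈ 26.57°

By the triangle rule, |l₁ − l₂| ≤ L ≤ l₁ + l₂.
So L can be 0, 1, 2, 3, 4.
The maximum is L = 4, with |L_tot| = ℏ√(4·5) = 2√5 ℏ.
The minimum angle with z is arccos(4/√20) ≈ 26.57°.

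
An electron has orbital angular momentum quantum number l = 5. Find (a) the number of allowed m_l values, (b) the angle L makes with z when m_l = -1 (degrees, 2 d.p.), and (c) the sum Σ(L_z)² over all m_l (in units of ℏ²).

There are 2l+1 = 11 values of m_l.
For m_l = -1: cos θ = -1/√30, θ ≈ 100.52°.
Σ m_l² = 110, so Σ(L_z)² = 110 ℏ².

11 values; θ(m_l=-1) ≈ 100.52°; Σ(L_z)² = 110 ℏ²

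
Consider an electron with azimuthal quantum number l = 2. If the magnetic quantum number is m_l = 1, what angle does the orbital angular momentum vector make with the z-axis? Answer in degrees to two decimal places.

|L| = √(l(l+1)) ℏ = √6 ℏ.
L_z = m_l ℏ = 1ℏ.
cos θ = L_z/|L| = 1/√6, so θ ≈ 65.91°.

θ ≈ 65.91°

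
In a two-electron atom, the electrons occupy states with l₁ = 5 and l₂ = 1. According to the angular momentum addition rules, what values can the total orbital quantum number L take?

L = 4, 5, 6

Angular momentum addition gives L = |l₁ − l₂|, …, l₁ + l₂.
Allowed values: L = 4, 5, 6.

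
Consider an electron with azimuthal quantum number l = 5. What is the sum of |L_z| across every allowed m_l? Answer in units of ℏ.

m_l ∈ {-5, -4, -3, -2, -1, 0, 1, 2, 3, 4, 5}.
Σ|m_l| = l(l+1) = 30.

Σ|L_z| = 30 ℏ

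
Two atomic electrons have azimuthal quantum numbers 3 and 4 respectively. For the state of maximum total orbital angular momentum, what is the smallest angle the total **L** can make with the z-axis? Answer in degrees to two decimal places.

θ_min ≈ 20.70°

Angular momentum addition gives L = |l₁ − l₂|, …, l₁ + l₂.
So L can be 1, 2, 3, 4, 5, 6, 7.
The maximum is L = 7, with |L_tot| = ℏ√(7·8) = 2√14 ℏ.
The minimum angle with z is arccos(7/√56) ≈ 20.70°.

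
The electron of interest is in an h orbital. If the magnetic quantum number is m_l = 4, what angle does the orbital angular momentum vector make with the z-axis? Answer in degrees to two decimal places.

For an h orbital, l = 5.
|L| = ℏ√(l(l+1)) = √30 ℏ.
L_z = m_l ℏ = 4ℏ.
cos θ = L_z/|L| = 4/√30, so θ ≈ 43.09°.

θ ≈ 43.09°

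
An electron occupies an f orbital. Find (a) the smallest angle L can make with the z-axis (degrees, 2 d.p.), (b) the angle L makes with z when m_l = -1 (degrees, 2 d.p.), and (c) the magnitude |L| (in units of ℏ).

For an f orbital, l = 3.
cos θ_min = 3/√12, so θ_min ≈ 30.00°.
For m_l = -1: cos θ = -1/√12, θ ≈ 106.78°.
|L| = ℏ√(3·4) = 2√3 ℏ ≈ 3.464ℏ.

θ_min ≈ 30.00°; θ(m_l=-1) ≈ 106.78°; |L| = 2√3 ℏ ≈ 3.464ℏ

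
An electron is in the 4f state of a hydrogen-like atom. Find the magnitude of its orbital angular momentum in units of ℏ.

The 4f subshell has l = 3.
|L| = ℏ√(l(l+1)) = ℏ√(3·4) = 2√3 ℏ

|L| = 2√3 ℏ ≈ 3.464ℏ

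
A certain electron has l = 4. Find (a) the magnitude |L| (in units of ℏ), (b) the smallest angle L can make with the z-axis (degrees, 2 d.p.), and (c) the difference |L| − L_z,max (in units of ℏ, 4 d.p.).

|L| = 2√5 ℏ ≈ 4.472ℏ; θ_min ≈ 26.57°; |L|−L_z,max ≈ 0.4721ℏ

|L| = ℏ√(4·5) = 2√5 ℏ ≈ 4.472ℏ.
cos θ_min = 4/√20, so θ_min ≈ 26.57°.
|L| − L_z,max = (2√5 − 4)ℏ ≈ 0.4721ℏ.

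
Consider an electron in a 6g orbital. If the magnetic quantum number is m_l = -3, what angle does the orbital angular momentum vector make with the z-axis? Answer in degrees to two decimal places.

For 6g, l = 4.
|L| = √(l(l+1)) ℏ = 2√5 ℏ.
L_z = m_l ℏ = −3ℏ.
cos θ = L_z/|L| = -3/√20, so θ ≈ 132.13°.

θ ≈ 132.13°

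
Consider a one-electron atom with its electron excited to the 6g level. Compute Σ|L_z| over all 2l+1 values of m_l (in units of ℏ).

The 6g level has l = 4.
The allowed m_l values are -4, -3, -2, -1, 0, 1, 2, 3, 4.
Σ|m_l| = 2(1+2+…+4) = 20.

Σ|L_z| = 20 ℏ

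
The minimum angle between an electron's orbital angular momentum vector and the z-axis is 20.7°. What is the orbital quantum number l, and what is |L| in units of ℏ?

At minimum angle, m_l = l, so cos θ = l/√(l(l+1)); cos²θ = l/(l+1) = 0.8751.
l = cos²θ/sin²θ ≈ 7.
Then |L| = ℏ√(7·8) = 2√14 ℏ.

l = 7, |L| = 2√14 ℏ ≈ 7.483ℏ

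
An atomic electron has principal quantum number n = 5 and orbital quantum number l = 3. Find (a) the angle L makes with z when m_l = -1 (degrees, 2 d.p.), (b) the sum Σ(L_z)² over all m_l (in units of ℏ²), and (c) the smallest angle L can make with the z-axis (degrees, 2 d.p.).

For m_l = -1: cos θ = -1/√12, θ ≈ 106.78°.
Σ m_l² = 28, so Σ(L_z)² = 28 ℏ².
cos θ_min = 3/√12, so θ_min ≈ 30.00°.

θ(m_l=-1) ≈ 106.78°; Σ(L_z)² = 28 ℏ²; θ_min ≈ 30.00°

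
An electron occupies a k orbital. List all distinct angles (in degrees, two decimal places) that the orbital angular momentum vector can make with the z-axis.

The letter k corresponds to l = 7.
|L| = √(l(l+1)) ℏ = 2√14 ℏ.
cos θ = m_l/√56 for each m_l ∈ {-7, -6, -5, -4, -3, -2, -1, 0, 1, 2, 3, 4, 5, 6, 7}.

θ ∈ {20.70°, 36.70°, 48.08°, 57.69°, 66.37°, 74.50°, 82.32°, 90.00°, 97.68°, 105.50°, 113.63°, 122.31°, 131.92°, 143.30°, 159.30°}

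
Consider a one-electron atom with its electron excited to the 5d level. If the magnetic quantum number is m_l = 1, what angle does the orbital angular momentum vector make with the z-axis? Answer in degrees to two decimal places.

The 5d level has l = 2.
|L| = √(l(l+1)) ℏ = √6 ℏ.
L_z = m_l ℏ = 1ℏ.
cos θ = L_z/|L| = 1/√6, so θ ≈ 65.91°.

θ ≈ 65.91°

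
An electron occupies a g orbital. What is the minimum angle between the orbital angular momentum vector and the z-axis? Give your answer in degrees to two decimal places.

For a g orbital, l = 4.
|L| = ℏ√(l(l+1)) = 2√5 ℏ.
The smallest angle corresponds to the largest L_z, i.e. m_l = l = 4, giving L_z = 4ℏ.
cos θ_min = 4/√20, so θ_min ≈ 26.57°.

θ_min ≈ 26.57°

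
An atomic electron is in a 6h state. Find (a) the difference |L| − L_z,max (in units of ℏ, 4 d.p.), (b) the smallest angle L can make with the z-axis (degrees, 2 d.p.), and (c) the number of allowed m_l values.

|L|−L_z,max ≈ 0.4772ℏ; θ_min ≈ 24.09°; 11 values

The 6h subshell has l = 5.
|L| − L_z,max = (√30 − 5)ℏ ≈ 0.4772ℏ.
cos θ_min = 5/√30, so θ_min ≈ 24.09°.
There are 2l+1 = 11 values of m_l.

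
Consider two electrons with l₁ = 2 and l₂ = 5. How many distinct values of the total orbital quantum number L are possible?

Angular momentum addition gives L = |l₁ − l₂|, …, l₁ + l₂.
Allowed values: L = 3, 4, 5, 6, 7.
That is 5 values.

5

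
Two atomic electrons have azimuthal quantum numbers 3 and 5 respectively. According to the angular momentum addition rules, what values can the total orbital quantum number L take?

By the triangle rule, |l₁ − l₂| ≤ L ≤ l₁ + l₂.
Allowed values: L = 2, 3, 4, 5, 6, 7, 8.

L = 2, 3, 4, 5, 6, 7, 8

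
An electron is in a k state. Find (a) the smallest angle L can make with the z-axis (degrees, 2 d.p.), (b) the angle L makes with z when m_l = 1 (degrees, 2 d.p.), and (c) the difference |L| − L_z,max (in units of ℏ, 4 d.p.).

θ_min ≈ 20.70°; θ(m_l=1) ≈ 82.32°; |L|−L_z,max ≈ 0.4833ℏ

A k state has l = 7.
cos θ_min = 7/√56, so θ_min ≈ 20.70°.
For m_l = 1: cos θ = 1/√56, θ ≈ 82.32°.
|L| − L_z,max = (2√14 − 7)ℏ ≈ 0.4833ℏ.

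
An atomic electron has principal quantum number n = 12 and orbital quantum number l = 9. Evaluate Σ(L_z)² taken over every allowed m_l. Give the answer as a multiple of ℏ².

The allowed m_l values are -9, -8, -7, -6, -5, -4, -3, -2, -1, 0, 1, 2, 3, 4, 5, 6, 7, 8, 9.
Σ m_l² = 2·(1 + 4 + 9 + 16 + 25 + 36 + 49 + 64 + 81) = 570.

Σ(L_z)² = 570 ℏ²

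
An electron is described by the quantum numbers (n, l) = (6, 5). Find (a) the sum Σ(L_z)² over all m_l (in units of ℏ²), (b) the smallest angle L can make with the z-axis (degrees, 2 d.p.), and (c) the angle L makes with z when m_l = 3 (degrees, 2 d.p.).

Σ(L_z)² = 110 ℏ²; θ_min ≈ 24.09°; θ(m_l=3) ≈ 56.79°

Σ m_l² = 110, so Σ(L_z)² = 110 ℏ².
cos θ_min = 5/√30, so θ_min ≈ 24.09°.
For m_l = 3: cos θ = 3/√30, θ ≈ 56.79°.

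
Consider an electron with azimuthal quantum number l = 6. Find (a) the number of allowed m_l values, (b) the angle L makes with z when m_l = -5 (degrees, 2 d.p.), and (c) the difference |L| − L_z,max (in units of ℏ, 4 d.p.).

13 values; θ(m_l=-5) ≈ 140.49°; |L|−L_z,max ≈ 0.4807ℏ

There are 2l+1 = 13 values of m_l.
For m_l = -5: cos θ = -5/√42, θ ≈ 140.49°.
|L| − L_z,max = (√42 − 6)ℏ ≈ 0.4807ℏ.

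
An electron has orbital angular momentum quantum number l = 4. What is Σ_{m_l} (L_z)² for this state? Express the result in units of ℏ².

Σ(L_z)² = 60 ℏ²

The allowed m_l values are -4, -3, -2, -1, 0, 1, 2, 3, 4.
Σ m_l² = 2·(1 + 4 + 9 + 16) = 60.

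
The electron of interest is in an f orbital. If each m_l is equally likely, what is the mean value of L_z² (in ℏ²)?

⟨L_z²⟩ = 4 ℏ²

The letter f corresponds to l = 3.
m_l ∈ {-3, -2, -1, 0, 1, 2, 3}.
Average of L_z² over 7 states: 28/7 ℏ² = 4 ℏ².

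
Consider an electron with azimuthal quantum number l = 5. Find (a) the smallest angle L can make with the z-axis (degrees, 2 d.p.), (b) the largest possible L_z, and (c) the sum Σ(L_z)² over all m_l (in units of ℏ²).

cos θ_min = 5/√30, so θ_min ≈ 24.09°.
L_z,max = lℏ = 5ℏ.
Σ m_l² = 110, so Σ(L_z)² = 110 ℏ².

θ_min ≈ 24.09°; L_z,max = 5ℏ; Σ(L_z)² = 110 ℏ²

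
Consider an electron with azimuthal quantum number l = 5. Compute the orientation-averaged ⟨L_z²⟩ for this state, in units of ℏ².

⟨L_z²⟩ = 10 ℏ²

m_l runs from −5 to 5, i.e. {-5, -4, -3, -2, -1, 0, 1, 2, 3, 4, 5}.
⟨L_z²⟩ = ℏ²·l(l+1)/3 = 10ℏ².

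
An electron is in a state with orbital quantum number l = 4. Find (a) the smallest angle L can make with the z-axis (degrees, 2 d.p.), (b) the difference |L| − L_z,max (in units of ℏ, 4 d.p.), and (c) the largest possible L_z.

θ_min ≈ 26.57°; |L|−L_z,max ≈ 0.4721ℏ; L_z,max = 4ℏ

cos θ_min = 4/√20, so θ_min ≈ 26.57°.
|L| − L_z,max = (2√5 − 4)ℏ ≈ 0.4721ℏ.
L_z,max = lℏ = 4ℏ.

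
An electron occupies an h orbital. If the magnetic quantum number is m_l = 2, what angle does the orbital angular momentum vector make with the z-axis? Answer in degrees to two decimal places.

θ ≈ 68.58°

An h state has l = 5.
|L|² = l(l+1)ℏ² = 30ℏ², so |L| = √30 ℏ.
L_z = m_l ℏ = 2ℏ.
cos θ = L_z/|L| = 2/√30, so θ ≈ 68.58°.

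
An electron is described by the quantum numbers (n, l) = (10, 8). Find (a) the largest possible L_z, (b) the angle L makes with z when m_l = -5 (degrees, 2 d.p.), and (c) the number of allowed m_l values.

L_z,max = lℏ = 8ℏ.
For m_l = -5: cos θ = -5/√72, θ ≈ 126.10°.
There are 2l+1 = 17 values of m_l.

L_z,max = 8ℏ; θ(m_l=-5) ≈ 126.10°; 17 values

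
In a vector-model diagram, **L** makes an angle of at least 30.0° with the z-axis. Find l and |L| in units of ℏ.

l = 3, |L| = 2√3 ℏ ≈ 3.464ℏ

At minimum angle, m_l = l, so cos θ = l/√(l(l+1)); cos²θ = l/(l+1) = 0.7500.
l = cos²θ/sin²θ ≈ 3.
Then |L| = ℏ√(3·4) = 2√3 ℏ.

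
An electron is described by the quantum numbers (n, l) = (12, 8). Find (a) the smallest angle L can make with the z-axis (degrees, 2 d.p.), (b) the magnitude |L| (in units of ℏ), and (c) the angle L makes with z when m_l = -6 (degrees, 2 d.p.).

cos θ_min = 8/√72, so θ_min ≈ 19.47°.
|L| = ℏ√(8·9) = 6√2 ℏ ≈ 8.485ℏ.
For m_l = -6: cos θ = -6/√72, θ ≈ 135.00°.

θ_min ≈ 19.47°; |L| = 6√2 ℏ ≈ 8.485ℏ; θ(m_l=-6) ≈ 135.00°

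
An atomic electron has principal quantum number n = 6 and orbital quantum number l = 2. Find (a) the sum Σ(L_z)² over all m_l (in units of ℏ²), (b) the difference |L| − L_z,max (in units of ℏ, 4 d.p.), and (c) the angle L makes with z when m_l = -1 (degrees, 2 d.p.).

Σ(L_z)² = 10 ℏ²; |L|−L_z,max ≈ 0.4495ℏ; θ(m_l=-1) ≈ 114.09°

Σ m_l² = 10, so Σ(L_z)² = 10 ℏ².
|L| − L_z,max = (√6 − 2)ℏ ≈ 0.4495ℏ.
For m_l = -1: cos θ = -1/√6, θ ≈ 114.09°.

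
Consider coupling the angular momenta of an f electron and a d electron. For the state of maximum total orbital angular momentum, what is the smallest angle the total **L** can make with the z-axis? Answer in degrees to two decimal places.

L runs from |3 − 2| = 1 to 3 + 2 = 5.
So L can be 1, 2, 3, 4, 5.
The maximum is L = 5, with |L_tot| = ℏ√(5·6) = √30 ℏ.
The minimum angle with z is arccos(5/√30) ≈ 24.09°.

θ_min ≈ 24.09°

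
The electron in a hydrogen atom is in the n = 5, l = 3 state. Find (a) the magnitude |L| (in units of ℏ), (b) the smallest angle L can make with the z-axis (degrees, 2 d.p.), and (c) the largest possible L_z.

|L| = 2√3 ℏ ≈ 3.464ℏ; θ_min ≈ 30.00°; L_z,max = 3ℏ

|L| = ℏ√(3·4) = 2√3 ℏ ≈ 3.464ℏ.
cos θ_min = 3/√12, so θ_min ≈ 30.00°.
L_z,max = lℏ = 3ℏ.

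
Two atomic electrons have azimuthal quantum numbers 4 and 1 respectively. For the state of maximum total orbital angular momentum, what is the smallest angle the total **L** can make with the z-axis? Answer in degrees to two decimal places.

θ_min ≈ 24.09°

By the triangle rule, |l₁ − l₂| ≤ L ≤ l₁ + l₂.
L ∈ {3, 4, 5}.
The maximum is L = 5, with |L_tot| = ℏ√(5·6) = √30 ℏ.
The minimum angle with z is arccos(5/√30) ≈ 24.09°.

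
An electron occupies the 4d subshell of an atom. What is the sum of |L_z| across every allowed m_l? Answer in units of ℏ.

For 4d, l = 2.
The allowed m_l values are -2, -1, 0, 1, 2.
Σ|m_l| = 2·2(2+1)/2 = 6.

Σ|L_z| = 6 ℏ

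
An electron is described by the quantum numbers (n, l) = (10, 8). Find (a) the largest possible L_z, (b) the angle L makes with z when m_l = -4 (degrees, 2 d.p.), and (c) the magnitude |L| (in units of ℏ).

L_z,max = 8ℏ; θ(m_l=-4) ≈ 118.13°; |L| = 6√2 ℏ ≈ 8.485ℏ

L_z,max = lℏ = 8ℏ.
For m_l = -4: cos θ = -4/√72, θ ≈ 118.13°.
|L| = ℏ√(8·9) = 6√2 ℏ ≈ 8.485ℏ.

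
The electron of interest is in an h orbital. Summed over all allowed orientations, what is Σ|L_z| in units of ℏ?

The letter h corresponds to l = 5.
m_l ∈ {-5, -4, -3, -2, -1, 0, 1, 2, 3, 4, 5}.
Σ|m_l| = l(l+1) = 30.

Σ|L_z| = 30 ℏ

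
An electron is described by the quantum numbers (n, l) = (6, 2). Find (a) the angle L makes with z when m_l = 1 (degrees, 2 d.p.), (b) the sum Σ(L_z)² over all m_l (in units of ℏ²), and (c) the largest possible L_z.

For m_l = 1: cos θ = 1/√6, θ ≈ 65.91°.
Σ m_l² = 10, so Σ(L_z)² = 10 ℏ².
L_z,max = lℏ = 2ℏ.

θ(m_l=1) ≈ 65.91°; Σ(L_z)² = 10 ℏ²; L_z,max = 2ℏ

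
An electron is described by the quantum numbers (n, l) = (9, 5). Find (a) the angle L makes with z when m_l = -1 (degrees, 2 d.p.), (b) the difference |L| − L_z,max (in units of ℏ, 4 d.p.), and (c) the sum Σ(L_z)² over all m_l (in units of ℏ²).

For m_l = -1: cos θ = -1/√30, θ ≈ 100.52°.
|L| − L_z,max = (√30 − 5)ℏ ≈ 0.4772ℏ.
Σ m_l² = 110, so Σ(L_z)² = 110 ℏ².

θ(m_l=-1) ≈ 100.52°; |L|−L_z,max ≈ 0.4772ℏ; Σ(L_z)² = 110 ℏ²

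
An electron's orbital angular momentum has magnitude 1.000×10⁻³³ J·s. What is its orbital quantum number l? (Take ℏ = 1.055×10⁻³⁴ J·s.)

Dividing by ℏ: |L|/ℏ ≈ 9.479.
(|L|/ℏ)² = l(l+1) ≈ 89.85 ⇒ l = 9.

l = 9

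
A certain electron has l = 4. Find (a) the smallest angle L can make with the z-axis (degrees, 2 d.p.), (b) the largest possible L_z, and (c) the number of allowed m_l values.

cos θ_min = 4/√20, so θ_min ≈ 26.57°.
L_z,max = lℏ = 4ℏ.
There are 2l+1 = 9 values of m_l.

θ_min ≈ 26.57°; L_z,max = 4ℏ; 9 values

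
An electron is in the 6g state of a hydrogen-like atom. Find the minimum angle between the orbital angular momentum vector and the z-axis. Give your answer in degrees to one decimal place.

θ_min ≈ 26.6°

For 6g, l = 4.
|L| = ℏ√(l(l+1)) = 2√5 ℏ.
The smallest angle corresponds to the largest L_z, i.e. m_l = l = 4, giving L_z = 4ℏ.
cos θ_min = 4/√20, so θ_min ≈ 26.6°.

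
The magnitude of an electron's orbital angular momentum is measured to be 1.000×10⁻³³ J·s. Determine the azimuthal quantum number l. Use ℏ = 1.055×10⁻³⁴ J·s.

Dividing by ℏ: |L|/ℏ ≈ 9.479.
l(l+1) ≈ 9.479² ≈ 89.85, so l = 9.

l = 9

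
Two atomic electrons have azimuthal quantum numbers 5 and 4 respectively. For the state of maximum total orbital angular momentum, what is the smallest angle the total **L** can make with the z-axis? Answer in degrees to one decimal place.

θ_min ≈ 18.4°

L runs from |5 − 4| = 1 to 5 + 4 = 9.
Allowed values: L = 1, 2, 3, 4, 5, 6, 7, 8, 9.
The maximum is L = 9, with |L_tot| = ℏ√(9·10) = 3√10 ℏ.
The minimum angle with z is arccos(9/√90) ≈ 18.4°.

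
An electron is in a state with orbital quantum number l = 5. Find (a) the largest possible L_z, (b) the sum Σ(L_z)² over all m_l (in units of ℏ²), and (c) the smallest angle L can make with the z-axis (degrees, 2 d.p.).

L_z,max = 5ℏ; Σ(L_z)² = 110 ℏ²; θ_min ≈ 24.09°

L_z,max = lℏ = 5ℏ.
Σ m_l² = 110, so Σ(L_z)² = 110 ℏ².
cos θ_min = 5/√30, so θ_min ≈ 24.09°.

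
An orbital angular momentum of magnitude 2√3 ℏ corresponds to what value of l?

l = 3

(|L|/ℏ)² = l(l+1) = 12.
l² + l − 12 = 0 ⇒ l = 3.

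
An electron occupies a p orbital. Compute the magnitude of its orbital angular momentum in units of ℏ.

For a p orbital, l = 1.
|L| = ℏ√(l(l+1)) = ℏ√(1·2) = √2 ℏ

|L| = √2 ℏ ≈ 1.414ℏ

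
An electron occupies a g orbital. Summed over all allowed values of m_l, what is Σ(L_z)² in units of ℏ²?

Σ(L_z)² = 60 ℏ²

For a g orbital, l = 4.
m_l ∈ {-4, -3, -2, -1, 0, 1, 2, 3, 4}.
Summing m² from −4 to 4: Σ m_l² = 60.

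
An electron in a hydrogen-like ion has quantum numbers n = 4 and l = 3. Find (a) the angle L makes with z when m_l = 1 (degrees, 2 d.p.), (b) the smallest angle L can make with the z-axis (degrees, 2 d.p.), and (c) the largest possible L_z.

For m_l = 1: cos θ = 1/√12, θ ≈ 73.22°.
cos θ_min = 3/√12, so θ_min ≈ 30.00°.
L_z,max = lℏ = 3ℏ.

θ(m_l=1) ≈ 73.22°; θ_min ≈ 30.00°; L_z,max = 3ℏ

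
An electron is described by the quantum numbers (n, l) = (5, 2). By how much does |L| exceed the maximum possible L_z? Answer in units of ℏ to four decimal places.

|L| = √6 ℏ ≈ 2.4495ℏ, while L_z,max = lℏ = 2ℏ.
The difference is (√6 − 2)ℏ ≈ 0.4495ℏ.

|L| − L_z,max ≈ 0.4495ℏ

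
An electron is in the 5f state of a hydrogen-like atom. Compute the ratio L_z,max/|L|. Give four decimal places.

The 5f subshell has l = 3.
|L| = 2√3 ℏ ≈ 3.4641ℏ, while L_z,max = lℏ = 3ℏ.
L_z,max/|L| = 3/√12 = 0.8660.

L_z,max/|L| = 0.8660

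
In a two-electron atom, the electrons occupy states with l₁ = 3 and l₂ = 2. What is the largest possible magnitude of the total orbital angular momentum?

By the triangle rule, |l₁ − l₂| ≤ L ≤ l₁ + l₂.
L ∈ {1, 2, 3, 4, 5}.
The largest magnitude corresponds to L = 5: |L_tot| = ℏ√(5·6) = √30 ℏ.

|L_tot|_max = √30 ℏ ≈ 5.477ℏ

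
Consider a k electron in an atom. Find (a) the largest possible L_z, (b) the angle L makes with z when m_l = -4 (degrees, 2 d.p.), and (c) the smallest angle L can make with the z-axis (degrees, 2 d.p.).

For a k orbital, l = 7.
L_z,max = lℏ = 7ℏ.
For m_l = -4: cos θ = -4/√56, θ ≈ 122.31°.
cos θ_min = 7/√56, so θ_min ≈ 20.70°.

L_z,max = 7ℏ; θ(m_l=-4) ≈ 122.31°; θ_min ≈ 20.70°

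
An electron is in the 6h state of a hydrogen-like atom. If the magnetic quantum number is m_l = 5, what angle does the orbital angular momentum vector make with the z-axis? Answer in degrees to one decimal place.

θ ≈ 24.1°

For 6h, l = 5.
|L|² = l(l+1)ℏ² = 30ℏ², so |L| = √30 ℏ.
L_z = m_l ℏ = 5ℏ.
cos θ = L_z/|L| = 5/√30, so θ ≈ 24.1°.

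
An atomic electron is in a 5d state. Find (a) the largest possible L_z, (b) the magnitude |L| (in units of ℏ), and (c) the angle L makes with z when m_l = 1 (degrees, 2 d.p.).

L_z,max = 2ℏ; |L| = √6 ℏ ≈ 2.449ℏ; θ(m_l=1) ≈ 65.91°

For 5d, l = 2.
L_z,max = lℏ = 2ℏ.
|L| = ℏ√(2·3) = √6 ℏ ≈ 2.449ℏ.
For m_l = 1: cos θ = 1/√6, θ ≈ 65.91°.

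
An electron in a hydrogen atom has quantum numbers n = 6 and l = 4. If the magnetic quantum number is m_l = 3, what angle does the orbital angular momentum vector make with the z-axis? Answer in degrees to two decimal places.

|L| = ℏ√(l(l+1)) = 2√5 ℏ.
L_z = m_l ℏ = 3ℏ.
cos θ = L_z/|L| = 3/√20, so θ ≈ 47.87°.

θ ≈ 47.87°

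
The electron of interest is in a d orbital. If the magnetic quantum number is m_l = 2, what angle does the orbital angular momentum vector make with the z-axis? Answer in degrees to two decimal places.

θ ≈ 35.26°

For a d orbital, l = 2.
|L| = ℏ√(l(l+1)) = √6 ℏ.
L_z = m_l ℏ = 2ℏ.
cos θ = L_z/|L| = 2/√6, so θ ≈ 35.26°.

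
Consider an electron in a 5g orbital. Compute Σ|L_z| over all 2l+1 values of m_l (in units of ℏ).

Σ|L_z| = 20 ℏ

5g means n = 5, l = 4.
m_l ∈ {-4, -3, -2, -1, 0, 1, 2, 3, 4}.
Σ|m_l| = 2(1+2+…+4) = 20.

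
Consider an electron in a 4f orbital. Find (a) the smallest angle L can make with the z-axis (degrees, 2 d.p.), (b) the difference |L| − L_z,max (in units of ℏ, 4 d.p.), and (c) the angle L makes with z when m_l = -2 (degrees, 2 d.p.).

For 4f, l = 3.
cos θ_min = 3/√12, so θ_min ≈ 30.00°.
|L| − L_z,max = (2√3 − 3)ℏ ≈ 0.4641ℏ.
For m_l = -2: cos θ = -2/√12, θ ≈ 125.26°.

θ_min ≈ 30.00°; |L|−L_z,max ≈ 0.4641ℏ; θ(m_l=-2) ≈ 125.26°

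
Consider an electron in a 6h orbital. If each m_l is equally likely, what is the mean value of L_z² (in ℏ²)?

For 6h, l = 5.
The allowed m_l values are -5, -4, -3, -2, -1, 0, 1, 2, 3, 4, 5.
Average of L_z² over 11 states: 110/11 ℏ² = 10 ℏ².

⟨L_z²⟩ = 10 ℏ²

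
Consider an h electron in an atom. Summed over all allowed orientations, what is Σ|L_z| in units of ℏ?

An h state has l = 5.
m_l ∈ {-5, -4, -3, -2, -1, 0, 1, 2, 3, 4, 5}.
Σ|m_l| = 2(1+2+…+5) = 30.

Σ|L_z| = 30 ℏ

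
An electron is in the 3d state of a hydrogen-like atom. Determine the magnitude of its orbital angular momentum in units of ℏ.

|L| = √6 ℏ ≈ 2.449ℏ

The 3d subshell has l = 2.
|L| = ℏ√(l(l+1)) = ℏ√(2·3) = √6 ℏ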